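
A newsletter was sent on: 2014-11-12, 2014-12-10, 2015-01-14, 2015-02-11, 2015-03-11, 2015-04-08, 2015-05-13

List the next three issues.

Gaps: 28, 35, 28, 28, 28, 35 days — a mix of 28 and 35. Every date is a Wednesday.
Each is the 2nd Wednesday of its month.
June 2015 — 2nd Wednesday is 2015-06-10.
July 2015 — 2nd Wednesday is 2015-07-08.
2nd Wednesday of August 2015: 2015-08-12.

2015-06-10, 2015-07-08, 2015-08-12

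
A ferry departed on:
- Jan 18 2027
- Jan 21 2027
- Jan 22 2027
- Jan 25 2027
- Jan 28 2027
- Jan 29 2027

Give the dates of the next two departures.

The gap pattern 3, 1, 3, 3, 1 repeats every 3 events.
These are the Mondays, Thursdays and Fridays of each week.
The following Monday is Feb 1 2027.
Next Thursday: Feb 4 2027.

Feb 1 2027, Feb 4 2027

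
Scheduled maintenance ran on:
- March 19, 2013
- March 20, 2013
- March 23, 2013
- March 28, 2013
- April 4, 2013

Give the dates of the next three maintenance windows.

Intervals are 1, 3, 5, 7 days — an arithmetic progression with common difference 2.
Next gap: 9 days. April 4, 2013 + 9 days = April 13, 2013.
Next gap: 11 days. April 13, 2013 + 11 days = April 24, 2013.
Next gap: 13 days. April 24, 2013 + 13 days = May 7, 2013.

April 13, 2013; April 24, 2013; May 7, 2013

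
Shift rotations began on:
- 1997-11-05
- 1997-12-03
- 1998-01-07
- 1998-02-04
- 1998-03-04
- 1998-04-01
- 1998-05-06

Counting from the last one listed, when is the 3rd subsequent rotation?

These are Wednesdays at 28- or 35-day spacing (28, 35, 28, 28, 28, 35).
The pattern: 1st Wednesday of the month.
June 1998 — 1st Wednesday is 1998-06-03.
1st Wednesday of July 1998: 1998-07-01.
August 1998 — 1st Wednesday is 1998-08-05.

1998-08-05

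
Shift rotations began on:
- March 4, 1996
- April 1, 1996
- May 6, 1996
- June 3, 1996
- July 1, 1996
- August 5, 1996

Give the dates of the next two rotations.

These are Mondays at 28- or 35-day spacing (28, 35, 28, 28, 35).
The pattern: 1st Monday of the month.
1st Monday of September 1996: September 2, 1996.
October 1996 — 1st Monday is October 7, 1996.

September 2, 1996; October 7, 1996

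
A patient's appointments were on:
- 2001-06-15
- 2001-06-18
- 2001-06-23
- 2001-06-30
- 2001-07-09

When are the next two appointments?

2001-07-20, 2001-08-02

Intervals are 3, 5, 7, 9 days — an arithmetic progression with common difference 2.
Next gap: 11 days. 2001-07-09 + 11 days = 2001-07-20.
Next gap: 13 days. 2001-07-20 + 13 days = 2001-08-02.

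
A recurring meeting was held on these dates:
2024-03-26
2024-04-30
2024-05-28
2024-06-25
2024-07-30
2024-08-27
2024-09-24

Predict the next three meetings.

Every date is a Tuesday; gaps 35, 28, 28, 35, 28, 28 days.
Each is the last Tuesday of its month (at least one falls on the 29th or later, ruling out '4th Tuesday').
Last Tuesday of October 2024: 2024-10-29.
Last Tuesday of November 2024: 2024-11-26.
December 2024 ends with Tuesday 2024-12-31.

2024-10-29, 2024-11-26, 2024-12-31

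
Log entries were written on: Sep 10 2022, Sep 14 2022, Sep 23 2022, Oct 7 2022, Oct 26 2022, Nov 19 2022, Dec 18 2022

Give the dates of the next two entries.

Jan 21 2023, Mar 1 2023

Gaps: 4, 9, 14, 19, 24, 29 days — each gap is 5 larger than the previous one.
Next gap: 34 days. Dec 18 2022 + 34 days = Jan 21 2023.
Next gap: 39 days. Jan 21 2023 + 39 days = Mar 1 2023.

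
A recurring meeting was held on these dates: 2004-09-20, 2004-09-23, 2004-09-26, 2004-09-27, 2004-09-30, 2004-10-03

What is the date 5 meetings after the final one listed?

The gap pattern 3, 3, 1, 3, 3 repeats every 3 events.
These are the Mondays, Thursdays and Sundays of each week.
The following Monday is 2004-10-04.
The following Thursday is 2004-10-07.
The following Sunday is 2004-10-10.
Next Monday: 2004-10-11.
Next Thursday: 2004-10-14.

2004-10-14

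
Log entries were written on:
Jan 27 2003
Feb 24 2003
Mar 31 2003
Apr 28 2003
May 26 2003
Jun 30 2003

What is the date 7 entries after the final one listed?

Every date is a Monday; gaps 28, 35, 28, 28, 35 days.
Each is the last Monday of its month (at least one falls on the 29th or later, ruling out '4th Monday').
Last Monday of July 2003: Jul 28 2003.
August 2003 ends with Monday Aug 25 2003.
Last Monday of September 2003: Sep 29 2003.
October 2003 ends with Monday Oct 27 2003.
Last Monday of November 2003: Nov 24 2003.
December 2003 ends with Monday Dec 29 2003.
January 2004 ends with Monday Jan 26 2004.

Jan 26 2004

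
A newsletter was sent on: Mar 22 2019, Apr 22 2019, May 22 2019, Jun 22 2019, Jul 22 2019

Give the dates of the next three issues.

Each date is the 22nd; the gaps (31, 30, 31, 30) track the month lengths.
The rule is the 22nd of each month.
Next: August 2019 → Aug 22 2019.
Next: September 2019 → Sep 22 2019.
Next: October 2019 → Oct 22 2019.

Aug 22 2019, Sep 22 2019, Oct 22 2019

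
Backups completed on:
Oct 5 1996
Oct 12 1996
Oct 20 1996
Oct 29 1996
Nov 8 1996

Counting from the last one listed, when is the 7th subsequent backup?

Feb 14 1997

The spacing grows by 1 each time: 7, 8, 9, 10 days.
Next gap: 11 days. Nov 8 1996 + 11 days = Nov 19 1996.
Next gap: 12 days. Nov 19 1996 + 12 days = Dec 1 1996.
Next gap: 13 days. Dec 1 1996 + 13 days = Dec 14 1996.
Next gap: 14 days. Dec 14 1996 + 14 days = Dec 28 1996.
Next gap: 15 days. Dec 28 1996 + 15 days = Jan 12 1997.
Next gap: 16 days. Jan 12 1997 + 16 days = Jan 28 1997.
Next gap: 17 days. Jan 28 1997 + 17 days = Feb 14 1997.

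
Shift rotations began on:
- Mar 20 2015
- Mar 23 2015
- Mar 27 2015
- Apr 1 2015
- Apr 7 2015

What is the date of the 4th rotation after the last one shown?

May 11 2015

The spacing grows by 1 each time: 3, 4, 5, 6 days.
Next gap: 7 days. Apr 7 2015 + 7 days = Apr 14 2015.
Next gap: 8 days. Apr 14 2015 + 8 days = Apr 22 2015.
Next gap: 9 days. Apr 22 2015 + 9 days = May 1 2015.
Next gap: 10 days. May 1 2015 + 10 days = May 11 2015.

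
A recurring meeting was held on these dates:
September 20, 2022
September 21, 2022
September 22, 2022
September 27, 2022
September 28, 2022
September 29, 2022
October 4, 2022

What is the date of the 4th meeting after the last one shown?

Every event lands on a Tuesday or Wednesday or Thursday (gaps cycle 1, 1, 5, 1, 1, 5).
So the schedule is: every Tuesday, Wednesday and Thursday.
The following Wednesday is October 5, 2022.
Next Thursday: October 6, 2022.
The following Tuesday is October 11, 2022.
The following Wednesday is October 12, 2022.

October 12, 2022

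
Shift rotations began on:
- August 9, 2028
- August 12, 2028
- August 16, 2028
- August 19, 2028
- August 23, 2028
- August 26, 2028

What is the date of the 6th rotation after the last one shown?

September 16, 2028

Every event lands on a Wednesday or Saturday (gaps cycle 3, 4, 3, 4, 3).
So the schedule is: every Wednesday and Saturday.
The following Wednesday is August 30, 2028.
Next Saturday: September 2, 2028.
The following Wednesday is September 6, 2028.
The following Saturday is September 9, 2028.
The following Wednesday is September 13, 2028.
The following Saturday is September 16, 2028.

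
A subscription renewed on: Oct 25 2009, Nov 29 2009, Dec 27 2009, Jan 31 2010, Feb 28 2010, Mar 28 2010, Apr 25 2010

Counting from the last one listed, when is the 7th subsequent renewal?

These are Sundays with 35, 28, 35, 28, 28, 28-day gaps.
Each is the final Sunday of its month — Nov 29 2009 is past the 28th, so '4th Sunday' doesn't fit.
Last Sunday of May 2010: May 30 2010.
Last Sunday of June 2010: Jun 27 2010.
Last Sunday of July 2010: Jul 25 2010.
Last Sunday of August 2010: Aug 29 2010.
Last Sunday of September 2010: Sep 26 2010.
October 2010 ends with Sunday Oct 31 2010.
Last Sunday of November 2010: Nov 28 2010.

Nov 28 2010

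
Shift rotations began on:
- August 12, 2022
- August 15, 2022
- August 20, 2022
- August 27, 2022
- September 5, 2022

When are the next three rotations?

September 16, 2022; September 29, 2022; October 14, 2022

Intervals are 3, 5, 7, 9 days — an arithmetic progression with common difference 2.
Next gap: 11 days. September 5, 2022 + 11 days = September 16, 2022.
Next gap: 13 days. September 16, 2022 + 13 days = September 29, 2022.
Next gap: 15 days. September 29, 2022 + 15 days = October 14, 2022.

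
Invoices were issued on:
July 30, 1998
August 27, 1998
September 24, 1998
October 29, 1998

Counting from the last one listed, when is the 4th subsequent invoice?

February 25, 1999

Every date is a Thursday; gaps 28, 28, 35 days.
Each is the last Thursday of its month (at least one falls on the 29th or later, ruling out '4th Thursday').
Last Thursday of November 1998: November 26, 1998.
Last Thursday of December 1998: December 31, 1998.
January 1999 ends with Thursday January 28, 1999.
February 1999 ends with Thursday February 25, 1999.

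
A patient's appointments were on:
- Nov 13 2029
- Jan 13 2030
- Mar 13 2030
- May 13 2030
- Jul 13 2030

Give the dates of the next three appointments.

Sep 13 2030, Nov 13 2030, Jan 13 2031

The day-of-month is always 13 (61, 59, 61, 61 days between events).
So this recurs on the 13th of every 2 months.
Next: September 2030 → Sep 13 2030.
Next: November 2030 → Nov 13 2030.
January 2031: Jan 13 2031.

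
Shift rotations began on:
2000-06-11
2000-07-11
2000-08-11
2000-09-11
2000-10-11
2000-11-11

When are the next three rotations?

Each date is the 11th; the gaps (30, 31, 31, 30, 31) track the month lengths.
The rule is the 11th of each month.
December 2000: 2000-12-11.
January 2001: 2001-01-11.
February 2001: 2001-02-11.

2000-12-11, 2001-01-11, 2001-02-11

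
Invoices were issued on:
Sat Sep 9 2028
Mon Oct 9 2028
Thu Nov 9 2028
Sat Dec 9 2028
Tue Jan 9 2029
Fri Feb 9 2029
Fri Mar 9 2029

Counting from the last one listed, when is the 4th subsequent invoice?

Mon Jul 9 2029

The day-of-month is always 9 (30, 31, 30, 31, 31, 28 days between events).
So this recurs on the 9th of each month.
Next: April 2029 → Mon Apr 9 2029.
Next: May 2029 → Wed May 9 2029.
Next: June 2029 → Sat Jun 9 2029.
Next: July 2029 → Mon Jul 9 2029.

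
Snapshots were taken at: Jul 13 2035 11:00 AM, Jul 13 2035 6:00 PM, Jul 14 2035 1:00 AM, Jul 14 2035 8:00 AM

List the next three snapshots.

Spacing: 7, 7, 7 h — constant 7 h.
Jul 14 2035 8:00 AM + 7 h = Jul 14 2035 3:00 PM.
Jul 14 2035 3:00 PM + 7 h = Jul 14 2035 10:00 PM.
Jul 14 2035 10:00 PM + 7 h = Jul 15 2035 5:00 AM.

Jul 14 2035 3:00 PM, Jul 14 2035 10:00 PM, Jul 15 2035 5:00 AM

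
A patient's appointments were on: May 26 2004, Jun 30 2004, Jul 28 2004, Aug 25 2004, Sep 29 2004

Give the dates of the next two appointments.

Oct 27 2004, Nov 24 2004

Every date is a Wednesday; gaps 35, 28, 28, 35 days.
Each is the last Wednesday of its month (at least one falls on the 29th or later, ruling out '4th Wednesday').
October 2004 ends with Wednesday Oct 27 2004.
Last Wednesday of November 2004: Nov 24 2004.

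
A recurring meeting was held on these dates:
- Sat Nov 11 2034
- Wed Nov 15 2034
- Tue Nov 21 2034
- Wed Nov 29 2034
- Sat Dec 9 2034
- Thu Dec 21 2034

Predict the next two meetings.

The spacing grows by 2 each time: 4, 6, 8, 10, 12 days.
Next gap: 14 days. Thu Dec 21 2034 + 14 days = Thu Jan 4 2035.
Next gap: 16 days. Thu Jan 4 2035 + 16 days = Sat Jan 20 2035.

Thu Jan 4 2035, Sat Jan 20 2035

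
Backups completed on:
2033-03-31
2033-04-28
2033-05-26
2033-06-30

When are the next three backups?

All Thursdays; the gaps (28, 28, 35) vary with month length.
This is the last Thursday of each month.
Last Thursday of July 2033: 2033-07-28.
Last Thursday of August 2033: 2033-08-25.
Last Thursday of September 2033: 2033-09-29.

2033-07-28, 2033-08-25, 2033-09-29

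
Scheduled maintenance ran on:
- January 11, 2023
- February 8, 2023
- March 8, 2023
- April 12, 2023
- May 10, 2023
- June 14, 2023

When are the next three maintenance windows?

July 12, 2023; August 9, 2023; September 13, 2023

All dates are Wednesdays, 28, 28, 35, 28, 35 days apart.
Specifically, the 2nd Wednesday of each month.
July 2023 — 2nd Wednesday is July 12, 2023.
2nd Wednesday of August 2023: August 9, 2023.
September 2023 — 2nd Wednesday is September 13, 2023.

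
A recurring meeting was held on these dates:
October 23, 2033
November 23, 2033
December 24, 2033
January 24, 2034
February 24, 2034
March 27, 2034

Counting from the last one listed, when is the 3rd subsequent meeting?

June 28, 2034

The spacing is 31, 31, 31, 31, 31 days — always 31 days.
March 27, 2034 + 31 days = April 27, 2034.
April 27, 2034 + 31 days = May 28, 2034.
May 28, 2034 + 31 days = June 28, 2034.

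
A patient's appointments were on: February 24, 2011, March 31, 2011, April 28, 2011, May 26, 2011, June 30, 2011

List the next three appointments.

July 28, 2011; August 25, 2011; September 29, 2011

All Thursdays; the gaps (35, 28, 28, 35) vary with month length.
This is the last Thursday of each month.
Last Thursday of July 2011: July 28, 2011.
Last Thursday of August 2011: August 25, 2011.
Last Thursday of September 2011: September 29, 2011.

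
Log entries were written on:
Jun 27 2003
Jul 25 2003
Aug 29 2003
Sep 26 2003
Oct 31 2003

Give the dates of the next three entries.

These are Fridays with 28, 35, 28, 35-day gaps.
Each is the final Friday of its month — Aug 29 2003 is past the 28th, so '4th Friday' doesn't fit.
November 2003 ends with Friday Nov 28 2003.
Last Friday of December 2003: Dec 26 2003.
January 2004 ends with Friday Jan 30 2004.

Nov 28 2003, Dec 26 2003, Jan 30 2004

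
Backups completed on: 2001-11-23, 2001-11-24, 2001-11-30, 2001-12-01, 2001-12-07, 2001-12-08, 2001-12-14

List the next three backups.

2001-12-15, 2001-12-21, 2001-12-22

Gaps: 1, 6, 1, 6, 1, 6 days — not constant, but cyclic with period 2.
The events fall on every Friday and Saturday.
Next Saturday: 2001-12-15.
Next Friday: 2001-12-21.
Next Saturday: 2001-12-22.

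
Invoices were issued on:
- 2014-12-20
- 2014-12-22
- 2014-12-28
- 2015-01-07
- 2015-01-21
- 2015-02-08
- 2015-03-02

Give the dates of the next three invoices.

Gaps: 2, 6, 10, 14, 18, 22 days — each gap is 4 larger than the previous one.
Next gap: 26 days. 2015-03-02 + 26 days = 2015-03-28.
Next gap: 30 days. 2015-03-28 + 30 days = 2015-04-27.
Next gap: 34 days. 2015-04-27 + 34 days = 2015-05-31.

2015-03-28, 2015-04-27, 2015-05-31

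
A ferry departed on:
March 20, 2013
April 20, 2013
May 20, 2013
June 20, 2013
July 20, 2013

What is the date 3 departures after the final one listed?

October 20, 2013

The day-of-month is always 20 (31, 30, 31, 30 days between events).
So this recurs on the 20th of each month.
August 2013: August 20, 2013.
Next: September 2013 → September 20, 2013.
October 2013: October 20, 2013.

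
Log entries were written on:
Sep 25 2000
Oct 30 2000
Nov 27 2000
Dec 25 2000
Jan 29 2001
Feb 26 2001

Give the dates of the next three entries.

These are Mondays with 35, 28, 28, 35, 28-day gaps.
Each is the final Monday of its month — Oct 30 2000 is past the 28th, so '4th Monday' doesn't fit.
Last Monday of March 2001: Mar 26 2001.
April 2001 ends with Monday Apr 30 2001.
Last Monday of May 2001: May 28 2001.

Mar 26 2001, Apr 30 2001, May 28 2001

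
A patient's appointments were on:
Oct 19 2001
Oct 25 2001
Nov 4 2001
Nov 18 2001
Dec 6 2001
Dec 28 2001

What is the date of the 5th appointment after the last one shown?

Jun 16 2002

The spacing grows by 4 each time: 6, 10, 14, 18, 22 days.
Next gap: 26 days. Dec 28 2001 + 26 days = Jan 23 2002.
Next gap: 30 days. Jan 23 2002 + 30 days = Feb 22 2002.
Next gap: 34 days. Feb 22 2002 + 34 days = Mar 28 2002.
Next gap: 38 days. Mar 28 2002 + 38 days = May 5 2002.
Next gap: 42 days. May 5 2002 + 42 days = Jun 16 2002.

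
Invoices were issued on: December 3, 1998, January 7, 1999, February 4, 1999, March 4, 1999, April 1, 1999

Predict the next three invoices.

Gaps: 35, 28, 28, 28 days — a mix of 28 and 35. Every date is a Thursday.
Each is the 1st Thursday of its month.
May 1999 — 1st Thursday is May 6, 1999.
June 1999 — 1st Thursday is June 3, 1999.
1st Thursday of July 1999: July 1, 1999.

May 6, 1999; June 3, 1999; July 1, 1999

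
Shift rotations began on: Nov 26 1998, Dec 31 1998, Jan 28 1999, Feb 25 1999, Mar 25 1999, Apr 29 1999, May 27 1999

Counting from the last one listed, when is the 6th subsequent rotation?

These are Thursdays with 35, 28, 28, 28, 35, 28-day gaps.
Each is the final Thursday of its month — Dec 31 1998 is past the 28th, so '4th Thursday' doesn't fit.
Last Thursday of June 1999: Jun 24 1999.
July 1999 ends with Thursday Jul 29 1999.
Last Thursday of August 1999: Aug 26 1999.
September 1999 ends with Thursday Sep 30 1999.
Last Thursday of October 1999: Oct 28 1999.
Last Thursday of November 1999: Nov 25 1999.

Nov 25 1999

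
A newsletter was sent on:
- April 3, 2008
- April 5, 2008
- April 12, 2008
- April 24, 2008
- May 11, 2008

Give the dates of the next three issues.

June 2, 2008; June 29, 2008; July 31, 2008

Intervals are 2, 7, 12, 17 days — an arithmetic progression with common difference 5.
Next gap: 22 days. May 11, 2008 + 22 days = June 2, 2008.
Next gap: 27 days. June 2, 2008 + 27 days = June 29, 2008.
Next gap: 32 days. June 29, 2008 + 32 days = July 31, 2008.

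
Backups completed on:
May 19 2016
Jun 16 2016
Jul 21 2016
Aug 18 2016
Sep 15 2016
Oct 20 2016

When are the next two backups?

Nov 17 2016, Dec 15 2016

All dates are Thursdays, 28, 35, 28, 28, 35 days apart.
Specifically, the 3rd Thursday of each month.
November 2016 — 3rd Thursday is Nov 17 2016.
3rd Thursday of December 2016: Dec 15 2016.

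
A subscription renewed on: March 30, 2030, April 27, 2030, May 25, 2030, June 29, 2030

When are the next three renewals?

July 27, 2030; August 31, 2030; September 28, 2030

These are Saturdays with 28, 28, 35-day gaps.
Each is the final Saturday of its month — March 30, 2030 is past the 28th, so '4th Saturday' doesn't fit.
July 2030 ends with Saturday July 27, 2030.
Last Saturday of August 2030: August 31, 2030.
Last Saturday of September 2030: September 28, 2030.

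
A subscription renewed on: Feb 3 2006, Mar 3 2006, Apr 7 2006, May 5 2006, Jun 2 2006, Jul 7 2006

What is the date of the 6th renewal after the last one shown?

Gaps: 28, 35, 28, 28, 35 days — a mix of 28 and 35. Every date is a Friday.
Each is the 1st Friday of its month.
August 2006 — 1st Friday is Aug 4 2006.
September 2006 — 1st Friday is Sep 1 2006.
1st Friday of October 2006: Oct 6 2006.
1st Friday of November 2006: Nov 3 2006.
1st Friday of December 2006: Dec 1 2006.
January 2007 — 1st Friday is Jan 5 2007.

Jan 5 2007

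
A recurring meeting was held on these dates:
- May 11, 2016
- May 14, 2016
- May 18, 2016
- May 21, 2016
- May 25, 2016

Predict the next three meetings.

May 28, 2016; June 1, 2016; June 4, 2016

Gaps: 3, 4, 3, 4 days — not constant, but cyclic with period 2.
The events fall on every Wednesday and Saturday.
The following Saturday is May 28, 2016.
The following Wednesday is June 1, 2016.
Next Saturday: June 4, 2016.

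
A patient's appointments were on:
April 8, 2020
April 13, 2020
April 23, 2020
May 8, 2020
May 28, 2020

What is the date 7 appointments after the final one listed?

March 4, 2021

The spacing grows by 5 each time: 5, 10, 15, 20 days.
Next gap: 25 days. May 28, 2020 + 25 days = June 22, 2020.
Next gap: 30 days. June 22, 2020 + 30 days = July 22, 2020.
Next gap: 35 days. July 22, 2020 + 35 days = August 26, 2020.
Next gap: 40 days. August 26, 2020 + 40 days = October 5, 2020.
Next gap: 45 days. October 5, 2020 + 45 days = November 19, 2020.
Next gap: 50 days. November 19, 2020 + 50 days = January 8, 2021.
Next gap: 55 days. January 8, 2021 + 55 days = March 4, 2021.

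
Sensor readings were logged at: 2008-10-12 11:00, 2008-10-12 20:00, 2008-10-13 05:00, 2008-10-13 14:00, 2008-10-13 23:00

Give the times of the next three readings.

The interval is a steady 9 hours (9, 9, 9, 9).
2008-10-13 23:00 + 9 h = 2008-10-14 08:00.
2008-10-14 08:00 + 9 h = 2008-10-14 17:00.
2008-10-14 17:00 + 9 h = 2008-10-15 02:00.

2008-10-14 08:00, 2008-10-14 17:00, 2008-10-15 02:00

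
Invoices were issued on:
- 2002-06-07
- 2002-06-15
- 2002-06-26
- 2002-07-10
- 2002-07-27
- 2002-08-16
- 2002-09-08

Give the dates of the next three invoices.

2002-10-04, 2002-11-02, 2002-12-04

Gaps: 8, 11, 14, 17, 20, 23 days — each gap is 3 larger than the previous one.
Next gap: 26 days. 2002-09-08 + 26 days = 2002-10-04.
Next gap: 29 days. 2002-10-04 + 29 days = 2002-11-02.
Next gap: 32 days. 2002-11-02 + 32 days = 2002-12-04.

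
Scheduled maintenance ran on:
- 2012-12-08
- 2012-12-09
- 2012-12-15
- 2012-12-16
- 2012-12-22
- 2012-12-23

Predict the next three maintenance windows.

2012-12-29, 2012-12-30, 2013-01-05

Gaps: 1, 6, 1, 6, 1 days — not constant, but cyclic with period 2.
The events fall on every Saturday and Sunday.
Next Saturday: 2012-12-29.
The following Sunday is 2012-12-30.
Next Saturday: 2013-01-05.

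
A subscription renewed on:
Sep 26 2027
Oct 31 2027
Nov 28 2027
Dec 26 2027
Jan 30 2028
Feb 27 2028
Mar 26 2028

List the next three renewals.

These are Sundays with 35, 28, 28, 35, 28, 28-day gaps.
Each is the final Sunday of its month — Oct 31 2027 is past the 28th, so '4th Sunday' doesn't fit.
Last Sunday of April 2028: Apr 30 2028.
May 2028 ends with Sunday May 28 2028.
June 2028 ends with Sunday Jun 25 2028.

Apr 30 2028, May 28 2028, Jun 25 2028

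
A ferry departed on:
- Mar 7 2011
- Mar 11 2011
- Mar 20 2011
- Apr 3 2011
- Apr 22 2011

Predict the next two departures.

May 16 2011, Jun 14 2011

Gaps: 4, 9, 14, 19 days — each gap is 5 larger than the previous one.
Next gap: 24 days. Apr 22 2011 + 24 days = May 16 2011.
Next gap: 29 days. May 16 2011 + 29 days = Jun 14 2011.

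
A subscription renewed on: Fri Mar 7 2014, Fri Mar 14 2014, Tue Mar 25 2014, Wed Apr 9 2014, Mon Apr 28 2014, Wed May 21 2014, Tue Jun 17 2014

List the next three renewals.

Fri Jul 18 2014, Fri Aug 22 2014, Tue Sep 30 2014

Intervals are 7, 11, 15, 19, 23, 27 days — an arithmetic progression with common difference 4.
Next gap: 31 days. Tue Jun 17 2014 + 31 days = Fri Jul 18 2014.
Next gap: 35 days. Fri Jul 18 2014 + 35 days = Fri Aug 22 2014.
Next gap: 39 days. Fri Aug 22 2014 + 39 days = Tue Sep 30 2014.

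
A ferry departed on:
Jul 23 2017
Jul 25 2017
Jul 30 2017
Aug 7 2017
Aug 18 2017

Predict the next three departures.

Sep 1 2017, Sep 18 2017, Oct 8 2017

Gaps: 2, 5, 8, 11 days — each gap is 3 larger than the previous one.
Next gap: 14 days. Aug 18 2017 + 14 days = Sep 1 2017.
Next gap: 17 days. Sep 1 2017 + 17 days = Sep 18 2017.
Next gap: 20 days. Sep 18 2017 + 20 days = Oct 8 2017.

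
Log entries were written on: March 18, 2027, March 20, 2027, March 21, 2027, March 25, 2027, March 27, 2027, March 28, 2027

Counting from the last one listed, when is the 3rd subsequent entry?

Gaps: 2, 1, 4, 2, 1 days — not constant, but cyclic with period 3.
The events fall on every Thursday, Saturday and Sunday.
Next Thursday: April 1, 2027.
The following Saturday is April 3, 2027.
The following Sunday is April 4, 2027.

April 4, 2027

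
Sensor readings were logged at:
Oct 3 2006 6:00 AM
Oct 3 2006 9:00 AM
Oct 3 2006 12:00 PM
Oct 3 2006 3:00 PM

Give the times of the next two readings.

Spacing: 3, 3, 3 h — constant 3 h.
Oct 3 2006 3:00 PM + 3 h = Oct 3 2006 6:00 PM.
Oct 3 2006 6:00 PM + 3 h = Oct 3 2006 9:00 PM.

Oct 3 2006 6:00 PM, Oct 3 2006 9:00 PM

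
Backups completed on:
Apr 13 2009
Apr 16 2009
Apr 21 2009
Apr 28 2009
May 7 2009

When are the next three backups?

May 18 2009, May 31 2009, Jun 15 2009

Gaps: 3, 5, 7, 9 days — each gap is 2 larger than the previous one.
Next gap: 11 days. May 7 2009 + 11 days = May 18 2009.
Next gap: 13 days. May 18 2009 + 13 days = May 31 2009.
Next gap: 15 days. May 31 2009 + 15 days = Jun 15 2009.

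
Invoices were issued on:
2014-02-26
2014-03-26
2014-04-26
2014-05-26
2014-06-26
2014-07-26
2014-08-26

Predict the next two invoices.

2014-09-26, 2014-10-26

Each date is the 26th; the gaps (28, 31, 30, 31, 30, 31) track the month lengths.
The rule is the 26th of each month.
September 2014: 2014-09-26.
October 2014: 2014-10-26.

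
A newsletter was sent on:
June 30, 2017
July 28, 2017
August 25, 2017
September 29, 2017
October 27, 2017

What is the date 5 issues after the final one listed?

March 30, 2018

These are Fridays with 28, 28, 35, 28-day gaps.
Each is the final Friday of its month — June 30, 2017 is past the 28th, so '4th Friday' doesn't fit.
Last Friday of November 2017: November 24, 2017.
December 2017 ends with Friday December 29, 2017.
January 2018 ends with Friday January 26, 2018.
February 2018 ends with Friday February 23, 2018.
Last Friday of March 2018: March 30, 2018.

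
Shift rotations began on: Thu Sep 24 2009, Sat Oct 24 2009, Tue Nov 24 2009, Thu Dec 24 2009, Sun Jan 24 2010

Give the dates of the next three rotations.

Gaps: 30, 31, 30, 31 days — not constant. Every event is on the 24th of the month.
Pattern: the 24th of each month.
February 2010: Wed Feb 24 2010.
March 2010: Wed Mar 24 2010.
April 2010: Sat Apr 24 2010.

Wed Feb 24 2010, Wed Mar 24 2010, Sat Apr 24 2010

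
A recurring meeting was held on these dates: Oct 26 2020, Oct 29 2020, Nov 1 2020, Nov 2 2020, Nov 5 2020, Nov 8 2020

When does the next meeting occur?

Gaps: 3, 3, 1, 3, 3 days — not constant, but cyclic with period 3.
The events fall on every Monday, Thursday and Sunday.
Next Monday: Nov 9 2020.

Nov 9 2020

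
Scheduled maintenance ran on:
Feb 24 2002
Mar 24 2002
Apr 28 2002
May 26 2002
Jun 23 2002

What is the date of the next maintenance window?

All dates are Sundays, 28, 35, 28, 28 days apart.
Specifically, the 4th Sunday of each month.
4th Sunday of July 2002: Jul 28 2002.

Jul 28 2002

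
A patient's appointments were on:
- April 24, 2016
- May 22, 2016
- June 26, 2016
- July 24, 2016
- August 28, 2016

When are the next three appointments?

Gaps: 28, 35, 28, 35 days — a mix of 28 and 35. Every date is a Sunday.
Each is the 4th Sunday of its month.
September 2016 — 4th Sunday is September 25, 2016.
October 2016 — 4th Sunday is October 23, 2016.
November 2016 — 4th Sunday is November 27, 2016.

September 25, 2016; October 23, 2016; November 27, 2016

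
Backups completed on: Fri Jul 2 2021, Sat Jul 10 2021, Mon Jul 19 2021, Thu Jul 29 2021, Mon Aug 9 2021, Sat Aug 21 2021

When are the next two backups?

Fri Sep 3 2021, Fri Sep 17 2021

The spacing grows by 1 each time: 8, 9, 10, 11, 12 days.
Next gap: 13 days. Sat Aug 21 2021 + 13 days = Fri Sep 3 2021.
Next gap: 14 days. Fri Sep 3 2021 + 14 days = Fri Sep 17 2021.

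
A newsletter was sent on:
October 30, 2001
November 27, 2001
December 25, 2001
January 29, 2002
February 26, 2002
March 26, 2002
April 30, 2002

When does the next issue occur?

May 28, 2002

All Tuesdays; the gaps (28, 28, 35, 28, 28, 35) vary with month length.
This is the last Tuesday of each month.
Last Tuesday of May 2002: May 28, 2002.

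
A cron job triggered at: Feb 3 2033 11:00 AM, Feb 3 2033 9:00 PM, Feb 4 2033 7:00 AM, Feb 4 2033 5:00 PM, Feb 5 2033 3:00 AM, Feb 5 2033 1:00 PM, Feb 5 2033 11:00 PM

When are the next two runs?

Spacing: 10, 10, 10, 10, 10, 10 h — constant 10 h.
Feb 5 2033 11:00 PM + 10 h = Feb 6 2033 9:00 AM.
Feb 6 2033 9:00 AM + 10 h = Feb 6 2033 7:00 PM.

Feb 6 2033 9:00 AM, Feb 6 2033 7:00 PM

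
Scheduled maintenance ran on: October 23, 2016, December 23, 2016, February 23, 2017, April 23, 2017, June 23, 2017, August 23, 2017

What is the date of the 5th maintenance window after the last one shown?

Gaps: 61, 62, 59, 61, 61 days — not constant. Every event is on the 23rd of the month.
Pattern: the 23rd of every 2 months.
October 2017: October 23, 2017.
December 2017: December 23, 2017.
Next: February 2018 → February 23, 2018.
Next: April 2018 → April 23, 2018.
June 2018: June 23, 2018.

June 23, 2018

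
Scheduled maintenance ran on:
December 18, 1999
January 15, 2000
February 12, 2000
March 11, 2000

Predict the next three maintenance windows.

The spacing is 28, 28, 28 days — always 28 days.
March 11, 2000 + 28 days = April 8, 2000.
April 8, 2000 + 28 days = May 6, 2000.
May 6, 2000 + 28 days = June 3, 2000.

April 8, 2000; May 6, 2000; June 3, 2000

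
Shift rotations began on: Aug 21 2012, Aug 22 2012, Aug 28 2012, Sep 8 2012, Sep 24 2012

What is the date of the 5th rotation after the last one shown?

The spacing grows by 5 each time: 1, 6, 11, 16 days.
Next gap: 21 days. Sep 24 2012 + 21 days = Oct 15 2012.
Next gap: 26 days. Oct 15 2012 + 26 days = Nov 10 2012.
Next gap: 31 days. Nov 10 2012 + 31 days = Dec 11 2012.
Next gap: 36 days. Dec 11 2012 + 36 days = Jan 16 2013.
Next gap: 41 days. Jan 16 2013 + 41 days = Feb 26 2013.

Feb 26 2013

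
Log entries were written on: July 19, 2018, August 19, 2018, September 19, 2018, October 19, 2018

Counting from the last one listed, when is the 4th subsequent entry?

The day-of-month is always 19 (31, 31, 30 days between events).
So this recurs on the 19th of each month.
Next: November 2018 → November 19, 2018.
Next: December 2018 → December 19, 2018.
January 2019: January 19, 2019.
Next: February 2019 → February 19, 2019.

February 19, 2019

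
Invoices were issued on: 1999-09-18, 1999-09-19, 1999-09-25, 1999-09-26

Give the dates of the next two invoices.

1999-10-02, 1999-10-03

Gaps: 1, 6, 1 days — not constant, but cyclic with period 2.
The events fall on every Saturday and Sunday.
Next Saturday: 1999-10-02.
The following Sunday is 1999-10-03.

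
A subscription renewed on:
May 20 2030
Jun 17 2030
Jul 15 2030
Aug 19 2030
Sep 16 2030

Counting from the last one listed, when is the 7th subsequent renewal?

Apr 21 2031

All dates are Mondays, 28, 28, 35, 28 days apart.
Specifically, the 3rd Monday of each month.
3rd Monday of October 2030: Oct 21 2030.
November 2030 — 3rd Monday is Nov 18 2030.
3rd Monday of December 2030: Dec 16 2030.
3rd Monday of January 2031: Jan 20 2031.
3rd Monday of February 2031: Feb 17 2031.
3rd Monday of March 2031: Mar 17 2031.
3rd Monday of April 2031: Apr 21 2031.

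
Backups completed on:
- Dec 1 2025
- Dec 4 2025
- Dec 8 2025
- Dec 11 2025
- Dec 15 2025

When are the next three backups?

Dec 18 2025, Dec 22 2025, Dec 25 2025

Every event lands on a Monday or Thursday (gaps cycle 3, 4, 3, 4).
So the schedule is: every Monday and Thursday.
Next Thursday: Dec 18 2025.
Next Monday: Dec 22 2025.
Next Thursday: Dec 25 2025.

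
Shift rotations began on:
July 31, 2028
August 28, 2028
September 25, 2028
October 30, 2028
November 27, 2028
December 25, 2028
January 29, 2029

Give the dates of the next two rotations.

February 26, 2029; March 26, 2029

These are Mondays with 28, 28, 35, 28, 28, 35-day gaps.
Each is the final Monday of its month — July 31, 2028 is past the 28th, so '4th Monday' doesn't fit.
February 2029 ends with Monday February 26, 2029.
March 2029 ends with Monday March 26, 2029.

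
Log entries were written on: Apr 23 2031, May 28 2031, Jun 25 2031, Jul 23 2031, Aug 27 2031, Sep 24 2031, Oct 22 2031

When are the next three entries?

Nov 26 2031, Dec 24 2031, Jan 28 2032

Gaps: 35, 28, 28, 35, 28, 28 days — a mix of 28 and 35. Every date is a Wednesday.
Each is the 4th Wednesday of its month.
November 2031 — 4th Wednesday is Nov 26 2031.
December 2031 — 4th Wednesday is Dec 24 2031.
4th Wednesday of January 2032: Jan 28 2032.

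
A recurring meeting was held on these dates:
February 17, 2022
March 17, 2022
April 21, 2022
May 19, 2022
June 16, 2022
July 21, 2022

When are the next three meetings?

These are Thursdays at 28- or 35-day spacing (28, 35, 28, 28, 35).
The pattern: 3rd Thursday of the month.
3rd Thursday of August 2022: August 18, 2022.
September 2022 — 3rd Thursday is September 15, 2022.
October 2022 — 3rd Thursday is October 20, 2022.

August 18, 2022; September 15, 2022; October 20, 2022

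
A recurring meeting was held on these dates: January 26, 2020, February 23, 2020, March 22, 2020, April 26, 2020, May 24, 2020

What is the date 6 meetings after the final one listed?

November 22, 2020

All dates are Sundays, 28, 28, 35, 28 days apart.
Specifically, the 4th Sunday of each month.
4th Sunday of June 2020: June 28, 2020.
4th Sunday of July 2020: July 26, 2020.
4th Sunday of August 2020: August 23, 2020.
September 2020 — 4th Sunday is September 27, 2020.
October 2020 — 4th Sunday is October 25, 2020.
4th Sunday of November 2020: November 22, 2020.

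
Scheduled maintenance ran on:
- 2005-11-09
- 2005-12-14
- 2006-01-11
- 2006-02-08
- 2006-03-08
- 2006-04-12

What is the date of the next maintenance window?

All dates are Wednesdays, 35, 28, 28, 28, 35 days apart.
Specifically, the 2nd Wednesday of each month.
May 2006 — 2nd Wednesday is 2006-05-10.

2006-05-10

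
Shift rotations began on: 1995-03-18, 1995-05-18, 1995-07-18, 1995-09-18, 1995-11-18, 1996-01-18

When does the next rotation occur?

1996-03-18

Gaps: 61, 61, 62, 61, 61 days — not constant. Every event is on the 18th of the month.
Pattern: the 18th of every 2 months.
Next: March 1996 → 1996-03-18.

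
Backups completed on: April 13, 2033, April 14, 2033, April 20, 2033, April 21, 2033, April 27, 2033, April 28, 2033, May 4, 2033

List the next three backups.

May 5, 2033; May 11, 2033; May 12, 2033

Gaps: 1, 6, 1, 6, 1, 6 days — not constant, but cyclic with period 2.
The events fall on every Wednesday and Thursday.
Next Thursday: May 5, 2033.
Next Wednesday: May 11, 2033.
The following Thursday is May 12, 2033.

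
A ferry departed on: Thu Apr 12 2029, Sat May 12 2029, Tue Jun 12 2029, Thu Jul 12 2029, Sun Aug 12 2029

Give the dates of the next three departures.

Gaps: 30, 31, 30, 31 days — not constant. Every event is on the 12th of the month.
Pattern: the 12th of each month.
Next: September 2029 → Wed Sep 12 2029.
Next: October 2029 → Fri Oct 12 2029.
Next: November 2029 → Mon Nov 12 2029.

Wed Sep 12 2029, Fri Oct 12 2029, Mon Nov 12 2029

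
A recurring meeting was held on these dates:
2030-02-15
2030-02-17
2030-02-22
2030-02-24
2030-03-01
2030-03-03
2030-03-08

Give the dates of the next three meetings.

Gaps: 2, 5, 2, 5, 2, 5 days — not constant, but cyclic with period 2.
The events fall on every Friday and Sunday.
Next Sunday: 2030-03-10.
Next Friday: 2030-03-15.
Next Sunday: 2030-03-17.

2030-03-10, 2030-03-15, 2030-03-17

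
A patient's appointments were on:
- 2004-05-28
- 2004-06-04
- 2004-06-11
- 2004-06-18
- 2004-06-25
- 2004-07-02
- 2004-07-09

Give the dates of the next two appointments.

Gaps between consecutive events: 7, 7, 7, 7, 7, 7 days — a constant 7-day interval.
2004-07-09 + 7 days = 2004-07-16.
2004-07-16 + 7 days = 2004-07-23.

2004-07-16, 2004-07-23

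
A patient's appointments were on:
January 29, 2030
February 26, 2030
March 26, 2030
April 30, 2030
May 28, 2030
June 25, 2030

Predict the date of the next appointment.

July 30, 2030

Every date is a Tuesday; gaps 28, 28, 35, 28, 28 days.
Each is the last Tuesday of its month (at least one falls on the 29th or later, ruling out '4th Tuesday').
July 2030 ends with Tuesday July 30, 2030.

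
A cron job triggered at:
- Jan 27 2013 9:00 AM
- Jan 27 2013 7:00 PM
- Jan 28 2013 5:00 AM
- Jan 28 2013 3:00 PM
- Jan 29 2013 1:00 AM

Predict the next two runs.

Gaps: 10, 10, 10, 10 hours — each event is 10 hours after the previous one.
Jan 29 2013 1:00 AM + 10 h = Jan 29 2013 11:00 AM.
Jan 29 2013 11:00 AM + 10 h = Jan 29 2013 9:00 PM.

Jan 29 2013 11:00 AM, Jan 29 2013 9:00 PM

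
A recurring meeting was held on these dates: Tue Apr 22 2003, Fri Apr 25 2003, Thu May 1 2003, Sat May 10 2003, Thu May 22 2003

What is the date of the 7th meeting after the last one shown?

Intervals are 3, 6, 9, 12 days — an arithmetic progression with common difference 3.
Next gap: 15 days. Thu May 22 2003 + 15 days = Fri Jun 6 2003.
Next gap: 18 days. Fri Jun 6 2003 + 18 days = Tue Jun 24 2003.
Next gap: 21 days. Tue Jun 24 2003 + 21 days = Tue Jul 15 2003.
Next gap: 24 days. Tue Jul 15 2003 + 24 days = Fri Aug 8 2003.
Next gap: 27 days. Fri Aug 8 2003 + 27 days = Thu Sep 4 2003.
Next gap: 30 days. Thu Sep 4 2003 + 30 days = Sat Oct 4 2003.
Next gap: 33 days. Sat Oct 4 2003 + 33 days = Thu Nov 6 2003.

Thu Nov 6 2003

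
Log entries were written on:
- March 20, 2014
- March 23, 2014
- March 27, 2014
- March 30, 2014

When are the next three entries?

April 3, 2014; April 6, 2014; April 10, 2014

Gaps: 3, 4, 3 days — not constant, but cyclic with period 2.
The events fall on every Thursday and Sunday.
Next Thursday: April 3, 2014.
Next Sunday: April 6, 2014.
The following Thursday is April 10, 2014.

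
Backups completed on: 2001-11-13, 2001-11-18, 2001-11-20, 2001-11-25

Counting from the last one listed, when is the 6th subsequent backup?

Gaps: 5, 2, 5 days — not constant, but cyclic with period 2.
The events fall on every Tuesday and Sunday.
Next Tuesday: 2001-11-27.
Next Sunday: 2001-12-02.
The following Tuesday is 2001-12-04.
Next Sunday: 2001-12-09.
Next Tuesday: 2001-12-11.
The following Sunday is 2001-12-16.

2001-12-16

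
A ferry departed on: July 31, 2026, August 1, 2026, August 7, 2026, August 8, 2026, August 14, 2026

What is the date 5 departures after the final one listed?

Gaps: 1, 6, 1, 6 days — not constant, but cyclic with period 2.
The events fall on every Friday and Saturday.
Next Saturday: August 15, 2026.
The following Friday is August 21, 2026.
The following Saturday is August 22, 2026.
The following Friday is August 28, 2026.
Next Saturday: August 29, 2026.

August 29, 2026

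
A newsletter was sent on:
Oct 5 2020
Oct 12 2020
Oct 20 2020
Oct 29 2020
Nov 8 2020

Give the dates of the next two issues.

The spacing grows by 1 each time: 7, 8, 9, 10 days.
Next gap: 11 days. Nov 8 2020 + 11 days = Nov 19 2020.
Next gap: 12 days. Nov 19 2020 + 12 days = Dec 1 2020.

Nov 19 2020, Dec 1 2020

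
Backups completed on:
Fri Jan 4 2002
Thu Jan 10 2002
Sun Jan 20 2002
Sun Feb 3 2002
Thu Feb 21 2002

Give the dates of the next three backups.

Fri Mar 15 2002, Wed Apr 10 2002, Fri May 10 2002

The spacing grows by 4 each time: 6, 10, 14, 18 days.
Next gap: 22 days. Thu Feb 21 2002 + 22 days = Fri Mar 15 2002.
Next gap: 26 days. Fri Mar 15 2002 + 26 days = Wed Apr 10 2002.
Next gap: 30 days. Wed Apr 10 2002 + 30 days = Fri May 10 2002.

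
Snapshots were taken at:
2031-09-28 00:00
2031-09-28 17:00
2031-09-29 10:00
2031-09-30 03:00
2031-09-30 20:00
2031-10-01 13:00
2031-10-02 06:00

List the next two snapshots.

The interval is a steady 17 hours (17, 17, 17, 17, 17, 17).
2031-10-02 06:00 + 17 h = 2031-10-02 23:00.
2031-10-02 23:00 + 17 h = 2031-10-03 16:00.

2031-10-02 23:00, 2031-10-03 16:00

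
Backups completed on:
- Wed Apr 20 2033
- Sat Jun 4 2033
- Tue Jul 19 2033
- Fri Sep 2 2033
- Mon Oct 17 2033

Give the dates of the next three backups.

Thu Dec 1 2033, Sun Jan 15 2034, Wed Mar 1 2034

Gaps between consecutive events: 45, 45, 45, 45 days — a constant 45-day interval.
Mon Oct 17 2033 + 45 days = Thu Dec 1 2033.
Thu Dec 1 2033 + 45 days = Sun Jan 15 2034.
Sun Jan 15 2034 + 45 days = Wed Mar 1 2034.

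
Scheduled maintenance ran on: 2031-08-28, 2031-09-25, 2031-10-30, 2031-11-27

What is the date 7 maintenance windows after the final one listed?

Every date is a Thursday; gaps 28, 35, 28 days.
Each is the last Thursday of its month (at least one falls on the 29th or later, ruling out '4th Thursday').
Last Thursday of December 2031: 2031-12-25.
Last Thursday of January 2032: 2032-01-29.
February 2032 ends with Thursday 2032-02-26.
Last Thursday of March 2032: 2032-03-25.
Last Thursday of April 2032: 2032-04-29.
May 2032 ends with Thursday 2032-05-27.
Last Thursday of June 2032: 2032-06-24.

2032-06-24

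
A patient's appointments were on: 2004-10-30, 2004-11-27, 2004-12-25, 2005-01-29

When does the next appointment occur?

These are Saturdays with 28, 28, 35-day gaps.
Each is the final Saturday of its month — 2004-10-30 is past the 28th, so '4th Saturday' doesn't fit.
Last Saturday of February 2005: 2005-02-26.

2005-02-26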